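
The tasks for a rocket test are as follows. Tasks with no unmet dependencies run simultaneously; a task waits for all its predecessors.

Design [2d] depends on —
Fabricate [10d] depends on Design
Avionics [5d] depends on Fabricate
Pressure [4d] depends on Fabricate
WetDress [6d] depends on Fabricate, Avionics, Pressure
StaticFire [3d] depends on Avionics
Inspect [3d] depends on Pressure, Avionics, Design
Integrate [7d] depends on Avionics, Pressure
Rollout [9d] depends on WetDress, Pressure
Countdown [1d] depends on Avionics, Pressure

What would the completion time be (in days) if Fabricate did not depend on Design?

Original critical path: Design→Fabricate→Avionics→WetDress→Rollout = 2+10+5+6+9 = 32 ⇒ 32 days.
Without Design→Fabricate, Fabricate's earliest start moves from 2 to 0.
The longest chain is now Fabricate→Avionics→WetDress→Rollout = 10+5+6+9 = 30, so the job takes 30 days.

30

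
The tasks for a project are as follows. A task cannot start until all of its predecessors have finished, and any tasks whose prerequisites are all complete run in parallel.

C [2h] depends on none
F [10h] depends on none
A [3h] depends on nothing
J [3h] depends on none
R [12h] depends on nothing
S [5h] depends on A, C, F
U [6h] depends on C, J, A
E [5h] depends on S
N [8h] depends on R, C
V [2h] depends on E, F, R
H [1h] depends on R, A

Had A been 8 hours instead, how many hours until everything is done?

Baseline: F→S→E→V = 10+5+5+2 = 22 → 22 hours.
A is off the critical path — its longest chain is 15 hours, giving 7 of slack.
That remains the longest chain; total 22 hours.

22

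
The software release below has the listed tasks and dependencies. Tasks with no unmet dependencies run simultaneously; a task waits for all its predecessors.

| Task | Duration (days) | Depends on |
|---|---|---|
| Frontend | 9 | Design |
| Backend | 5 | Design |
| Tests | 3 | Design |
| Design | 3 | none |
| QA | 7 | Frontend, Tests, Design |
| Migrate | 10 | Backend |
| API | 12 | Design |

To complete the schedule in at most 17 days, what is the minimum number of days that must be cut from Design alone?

2

Current finish: 19 days; target: 17.
Design is on every critical path, so each day cut from Design cuts the finish by one (this holds down to a finish of 17).
Need 19 − 17 = 2 days off Design → Design becomes 1 day, finish becomes 17.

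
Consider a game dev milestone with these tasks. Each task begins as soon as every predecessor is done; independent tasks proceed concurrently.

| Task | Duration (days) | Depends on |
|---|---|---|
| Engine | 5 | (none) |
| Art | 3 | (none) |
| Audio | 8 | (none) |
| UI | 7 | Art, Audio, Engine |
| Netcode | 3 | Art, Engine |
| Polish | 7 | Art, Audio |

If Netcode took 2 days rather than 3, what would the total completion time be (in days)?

15

As given, the longest chain is Audio→UI = 8+7 = 15, so the finish is 15 days.
The longest path through Netcode is only 8 days, so Netcode has float 7.
That remains the longest chain; total 15 days.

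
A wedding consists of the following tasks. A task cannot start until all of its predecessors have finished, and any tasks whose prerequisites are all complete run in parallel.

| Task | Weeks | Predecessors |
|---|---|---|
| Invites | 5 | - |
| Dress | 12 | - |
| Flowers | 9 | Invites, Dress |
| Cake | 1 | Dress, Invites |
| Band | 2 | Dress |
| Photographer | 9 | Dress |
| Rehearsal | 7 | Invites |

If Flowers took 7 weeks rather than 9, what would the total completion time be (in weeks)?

Actual critical path: Dress→Flowers = 12+9 = 21 ⇒ 21 weeks.
Flowers lies on that path, so at 7 weeks the path becomes 19 weeks.
The binding chain switches to Dress→Photographer = 12+9 = 21; finish 21 weeks.

21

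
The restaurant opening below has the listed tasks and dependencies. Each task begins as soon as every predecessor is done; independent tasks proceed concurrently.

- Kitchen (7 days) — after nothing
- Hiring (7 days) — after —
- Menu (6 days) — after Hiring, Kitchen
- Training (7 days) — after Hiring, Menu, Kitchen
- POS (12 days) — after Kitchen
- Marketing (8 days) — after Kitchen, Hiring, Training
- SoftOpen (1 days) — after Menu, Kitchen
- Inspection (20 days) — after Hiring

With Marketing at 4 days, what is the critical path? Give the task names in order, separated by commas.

Hiring, Inspection

Actual critical path: Kitchen→Menu→Training→Marketing = 7+6+7+8 = 28 ⇒ 28 days.
Since Marketing is critical, the -4 change carries straight to that chain (now 24 days).
Now Hiring→Inspection = 7+20 = 27 is longest, so the finish becomes 27 days.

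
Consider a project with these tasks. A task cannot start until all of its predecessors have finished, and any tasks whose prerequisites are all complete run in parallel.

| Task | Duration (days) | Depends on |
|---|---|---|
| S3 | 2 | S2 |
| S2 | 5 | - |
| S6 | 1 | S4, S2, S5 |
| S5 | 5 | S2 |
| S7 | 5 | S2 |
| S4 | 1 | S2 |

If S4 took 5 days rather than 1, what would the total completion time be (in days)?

Actual critical path: S2→S5→S6 = 5+5+1 = 11 ⇒ 11 days.
S4 is off the critical path — its longest chain is 7 days, giving 4 of slack.
New critical path: S2→S4→S6 = 5+5+1 = 11 ⇒ 11 days.

11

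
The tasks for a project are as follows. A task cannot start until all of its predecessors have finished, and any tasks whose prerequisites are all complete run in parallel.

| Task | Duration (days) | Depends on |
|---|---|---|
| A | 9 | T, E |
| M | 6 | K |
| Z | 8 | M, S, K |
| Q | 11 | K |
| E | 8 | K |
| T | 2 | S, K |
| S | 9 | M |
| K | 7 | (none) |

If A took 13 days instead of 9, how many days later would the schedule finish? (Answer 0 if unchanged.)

4

The binding path is K→M→S→T→A = 7+6+9+2+9 = 33; finish at 33 days.
A lies on that path, so at 13 days the path becomes 37 days.
That remains the longest chain; total 37 days.
Change in finish: 37 − 33 = +4 days.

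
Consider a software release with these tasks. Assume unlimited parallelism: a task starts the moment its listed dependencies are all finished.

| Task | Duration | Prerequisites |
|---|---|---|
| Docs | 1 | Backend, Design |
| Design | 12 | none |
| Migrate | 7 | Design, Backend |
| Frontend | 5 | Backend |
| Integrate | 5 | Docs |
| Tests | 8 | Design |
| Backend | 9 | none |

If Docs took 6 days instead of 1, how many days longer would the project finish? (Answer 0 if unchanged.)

3

Critical path before the change: Design→Tests = 12+8 = 20 giving 20 days.
Docs is off the critical path — its longest chain is 18 days, giving 2 of slack.
The binding chain switches to Design→Docs→Integrate = 12+6+5 = 23; finish 23 days.
Change in finish: 23 − 20 = +3 days.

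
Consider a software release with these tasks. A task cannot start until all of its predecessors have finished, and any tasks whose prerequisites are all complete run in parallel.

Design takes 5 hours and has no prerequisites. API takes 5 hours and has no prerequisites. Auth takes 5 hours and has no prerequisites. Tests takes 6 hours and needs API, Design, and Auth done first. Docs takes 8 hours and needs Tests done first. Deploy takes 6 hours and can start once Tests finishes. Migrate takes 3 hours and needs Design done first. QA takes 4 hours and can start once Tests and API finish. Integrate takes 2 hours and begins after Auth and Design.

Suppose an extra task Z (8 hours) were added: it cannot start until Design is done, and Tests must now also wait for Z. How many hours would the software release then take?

27

Originally the software release takes 19 hours.
With Z inserted, Tests now waits for max(API, Design, Auth, Z).
New critical path: Design→Z→Tests→Docs = 5+8+6+8 = 27 ⇒ 27 hours.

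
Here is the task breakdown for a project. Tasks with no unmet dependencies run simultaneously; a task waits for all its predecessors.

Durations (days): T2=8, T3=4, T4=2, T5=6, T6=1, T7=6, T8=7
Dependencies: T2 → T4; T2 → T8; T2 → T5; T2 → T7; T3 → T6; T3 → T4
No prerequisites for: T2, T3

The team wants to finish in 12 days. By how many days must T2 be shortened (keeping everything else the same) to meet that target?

Current finish: 15 days; target: 12.
T2 is on every critical path, so each day cut from T2 cuts the finish by one (this holds down to a finish of 8).
Need 15 − 12 = 3 days off T2 → T2 becomes 5 days, finish becomes 12.

3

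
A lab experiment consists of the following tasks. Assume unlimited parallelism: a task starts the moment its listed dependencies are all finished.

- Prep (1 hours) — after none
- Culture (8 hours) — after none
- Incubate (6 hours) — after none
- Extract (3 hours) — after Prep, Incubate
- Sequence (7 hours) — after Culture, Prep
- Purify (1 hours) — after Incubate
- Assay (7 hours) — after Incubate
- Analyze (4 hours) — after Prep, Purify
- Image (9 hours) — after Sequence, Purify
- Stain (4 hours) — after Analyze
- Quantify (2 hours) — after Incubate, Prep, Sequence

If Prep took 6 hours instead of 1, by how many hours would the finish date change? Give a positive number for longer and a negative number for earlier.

0

The binding path is Culture→Sequence→Image = 8+7+9 = 24; finish at 24 hours.
The longest path through Prep is only 17 hours, so Prep has float 7.
That remains the longest chain; total 24 hours.
Change in finish: 24 − 24 = +0 hours.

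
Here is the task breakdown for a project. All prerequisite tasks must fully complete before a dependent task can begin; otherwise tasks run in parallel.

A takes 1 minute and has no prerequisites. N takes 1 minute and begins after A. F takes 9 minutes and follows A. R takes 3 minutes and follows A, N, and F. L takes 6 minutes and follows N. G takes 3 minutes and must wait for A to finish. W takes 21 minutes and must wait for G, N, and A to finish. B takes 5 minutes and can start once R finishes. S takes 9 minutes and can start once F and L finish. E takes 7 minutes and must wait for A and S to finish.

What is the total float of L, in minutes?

The longest chain is A→F→S→E = 1+9+9+7 = 26; overall finish 26 minutes.
The longest chain containing L totals 24 minutes.
Float = 26 − 24 = 2.

2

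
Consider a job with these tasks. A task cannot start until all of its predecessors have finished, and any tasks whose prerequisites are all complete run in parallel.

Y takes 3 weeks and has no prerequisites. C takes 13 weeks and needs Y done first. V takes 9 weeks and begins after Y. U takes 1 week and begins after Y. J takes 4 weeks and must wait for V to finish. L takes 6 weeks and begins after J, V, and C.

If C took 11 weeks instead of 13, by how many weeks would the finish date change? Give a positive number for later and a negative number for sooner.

0

The binding path is Y→C→L = 3+13+6 = 22; finish at 22 weeks.
C lies on that path, so at 11 weeks the path becomes 20 weeks.
The binding chain switches to Y→V→J→L = 3+9+4+6 = 22; finish 22 weeks.
Change in finish: 22 − 22 = +0 weeks.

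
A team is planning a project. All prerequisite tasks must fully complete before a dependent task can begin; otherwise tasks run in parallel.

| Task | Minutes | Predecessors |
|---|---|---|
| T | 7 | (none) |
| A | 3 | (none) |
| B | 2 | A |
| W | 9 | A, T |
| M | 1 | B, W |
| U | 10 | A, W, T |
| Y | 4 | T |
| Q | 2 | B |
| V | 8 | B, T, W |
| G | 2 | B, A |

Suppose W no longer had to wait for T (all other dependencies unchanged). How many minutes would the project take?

22

Before: longest chain T→W→U = 7+9+10 = 26, finish 26.
Without T→W, W's earliest start moves from 7 to 3.
New critical path: A→W→U = 3+9+10 = 22 ⇒ 22 minutes.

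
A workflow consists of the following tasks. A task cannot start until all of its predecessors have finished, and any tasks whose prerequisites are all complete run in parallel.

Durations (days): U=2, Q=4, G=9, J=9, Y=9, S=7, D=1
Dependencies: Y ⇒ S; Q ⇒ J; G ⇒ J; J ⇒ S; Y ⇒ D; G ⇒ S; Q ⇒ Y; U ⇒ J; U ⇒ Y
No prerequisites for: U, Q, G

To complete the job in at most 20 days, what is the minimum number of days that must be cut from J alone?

5

Current finish: 25 days; target: 20.
J is on every critical path, so each day cut from J cuts the finish by one (this holds down to a finish of 20).
Need 25 − 20 = 5 days off J → J becomes 4 days, finish becomes 20.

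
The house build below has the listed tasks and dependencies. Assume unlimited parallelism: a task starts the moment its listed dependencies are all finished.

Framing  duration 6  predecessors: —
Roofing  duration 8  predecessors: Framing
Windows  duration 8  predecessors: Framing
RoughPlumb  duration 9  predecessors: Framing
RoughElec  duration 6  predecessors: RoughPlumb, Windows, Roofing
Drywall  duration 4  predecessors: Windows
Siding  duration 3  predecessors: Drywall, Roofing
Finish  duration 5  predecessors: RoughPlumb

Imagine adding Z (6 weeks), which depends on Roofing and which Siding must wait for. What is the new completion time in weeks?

Originally the plan takes 21 weeks.
With Z inserted, Siding now waits for max(Drywall, Roofing, Z).
New critical path: Framing→Roofing→Z→Siding = 6+8+6+3 = 23 ⇒ 23 weeks.

23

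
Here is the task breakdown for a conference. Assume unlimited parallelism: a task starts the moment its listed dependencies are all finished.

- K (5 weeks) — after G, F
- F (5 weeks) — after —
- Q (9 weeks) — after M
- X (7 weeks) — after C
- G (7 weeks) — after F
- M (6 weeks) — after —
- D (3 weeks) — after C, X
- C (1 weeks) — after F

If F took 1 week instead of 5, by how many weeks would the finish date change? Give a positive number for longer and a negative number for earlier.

-2

Critical path before the change: F→G→K = 5+7+5 = 17 giving 17 weeks.
F lies on that path, so at 1 week the path becomes 13 weeks.
Now M→Q = 6+9 = 15 is longest, so the finish becomes 15 weeks.
Change in finish: 15 − 17 = -2 weeks.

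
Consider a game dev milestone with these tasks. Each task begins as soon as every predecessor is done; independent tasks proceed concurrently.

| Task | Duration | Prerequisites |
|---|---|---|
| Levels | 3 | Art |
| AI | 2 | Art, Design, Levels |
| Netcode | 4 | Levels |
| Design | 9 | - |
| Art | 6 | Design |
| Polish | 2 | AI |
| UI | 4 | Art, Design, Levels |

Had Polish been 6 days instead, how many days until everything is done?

26

Baseline: Design→Art→Levels→AI→Polish = 9+6+3+2+2 = 22 → 22 days.
Polish is on the critical path; changing it to 6 makes that path 26 days.
The critical path is still Design→Art→Levels→AI→Polish; finish is now 26 days.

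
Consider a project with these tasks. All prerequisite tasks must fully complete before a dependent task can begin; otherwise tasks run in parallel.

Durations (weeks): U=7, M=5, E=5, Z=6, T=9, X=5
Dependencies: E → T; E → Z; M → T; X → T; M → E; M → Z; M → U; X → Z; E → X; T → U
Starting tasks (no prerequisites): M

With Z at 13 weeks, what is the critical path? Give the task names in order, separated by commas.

The binding path is M→E→X→T→U = 5+5+5+9+7 = 31; finish at 31 weeks.
Z is off the critical path — its longest chain is 21 weeks, giving 10 of slack.
That remains the longest chain; total 31 weeks.

M, E, X, T, U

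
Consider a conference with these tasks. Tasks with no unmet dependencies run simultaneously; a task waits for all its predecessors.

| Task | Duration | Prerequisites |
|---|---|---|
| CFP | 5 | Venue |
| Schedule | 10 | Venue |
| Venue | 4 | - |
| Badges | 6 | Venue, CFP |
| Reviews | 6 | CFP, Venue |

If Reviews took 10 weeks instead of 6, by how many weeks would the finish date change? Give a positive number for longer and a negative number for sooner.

Actual critical path: Venue→CFP→Reviews = 4+5+6 = 15 ⇒ 15 weeks.
Reviews is on the critical path; changing it to 10 makes that path 19 weeks.
The critical path is still Venue→CFP→Reviews; finish is now 19 weeks.
Change in finish: 19 − 15 = +4 weeks.

4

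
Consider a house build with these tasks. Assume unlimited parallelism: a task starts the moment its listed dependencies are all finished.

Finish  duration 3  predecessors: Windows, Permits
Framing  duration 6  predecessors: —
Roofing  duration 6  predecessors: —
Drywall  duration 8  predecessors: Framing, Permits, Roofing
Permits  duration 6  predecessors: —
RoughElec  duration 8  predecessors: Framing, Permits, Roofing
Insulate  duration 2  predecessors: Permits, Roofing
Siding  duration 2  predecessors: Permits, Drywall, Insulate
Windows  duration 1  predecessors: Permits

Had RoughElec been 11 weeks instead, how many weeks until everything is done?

Baseline: Permits→Drywall→Siding = 6+8+2 = 16 → 16 weeks.
The longest path through RoughElec is only 14 weeks, so RoughElec has float 2.
New critical path: Permits→RoughElec = 6+11 = 17 ⇒ 17 weeks.

17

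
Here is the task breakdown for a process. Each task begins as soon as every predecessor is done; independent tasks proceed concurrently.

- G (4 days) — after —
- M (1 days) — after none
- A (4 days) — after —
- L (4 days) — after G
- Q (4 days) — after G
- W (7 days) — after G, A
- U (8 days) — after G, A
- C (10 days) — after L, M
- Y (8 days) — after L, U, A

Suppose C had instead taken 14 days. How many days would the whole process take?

22

Actual critical path: G→U→Y = 4+8+8 = 20 ⇒ 20 days.
The longest path through C is only 18 days, so C has float 2.
Now G→L→C = 4+4+14 = 22 is longest, so the finish becomes 22 days.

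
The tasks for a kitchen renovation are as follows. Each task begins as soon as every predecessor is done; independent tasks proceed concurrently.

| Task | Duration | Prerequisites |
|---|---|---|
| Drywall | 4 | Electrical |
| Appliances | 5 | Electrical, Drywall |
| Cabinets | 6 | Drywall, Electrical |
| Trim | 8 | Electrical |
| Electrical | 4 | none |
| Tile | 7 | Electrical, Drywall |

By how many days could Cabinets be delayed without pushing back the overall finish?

1

Critical path: Electrical→Drywall→Tile = 4+4+7 = 15, so the finish is 15 days.
Longest path through Cabinets: 14 days (earliest finish 14, latest finish 15).
Slack of Cabinets = 9 − 8 = 1 day.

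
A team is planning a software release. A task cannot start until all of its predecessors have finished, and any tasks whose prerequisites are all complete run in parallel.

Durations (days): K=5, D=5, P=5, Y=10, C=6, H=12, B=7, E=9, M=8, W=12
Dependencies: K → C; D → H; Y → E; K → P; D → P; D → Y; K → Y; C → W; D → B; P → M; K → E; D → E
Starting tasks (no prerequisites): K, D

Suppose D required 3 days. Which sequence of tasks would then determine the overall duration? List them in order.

K, Y, E

Critical path before the change: D→Y→E = 5+10+9 = 24 giving 24 days.
Since D is critical, the -2 change carries straight to that chain (now 22 days).
New critical path: K→Y→E = 5+10+9 = 24 ⇒ 24 days.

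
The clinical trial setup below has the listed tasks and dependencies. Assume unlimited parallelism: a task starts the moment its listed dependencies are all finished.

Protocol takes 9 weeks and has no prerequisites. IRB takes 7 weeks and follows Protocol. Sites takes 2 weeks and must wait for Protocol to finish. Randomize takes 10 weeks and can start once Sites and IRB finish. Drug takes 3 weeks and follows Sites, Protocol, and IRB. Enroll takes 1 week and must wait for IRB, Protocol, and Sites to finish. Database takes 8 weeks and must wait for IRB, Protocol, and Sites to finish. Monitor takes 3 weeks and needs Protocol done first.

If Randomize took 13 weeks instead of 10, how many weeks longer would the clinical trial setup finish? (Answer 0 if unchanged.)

3

As given, the longest chain is Protocol→IRB→Randomize = 9+7+10 = 26, so the finish is 26 weeks.
Since Randomize is critical, the +3 change carries straight to that chain (now 29 weeks).
No other chain overtakes it, so the finish is 29 weeks.
Change in finish: 29 − 26 = +3 weeks.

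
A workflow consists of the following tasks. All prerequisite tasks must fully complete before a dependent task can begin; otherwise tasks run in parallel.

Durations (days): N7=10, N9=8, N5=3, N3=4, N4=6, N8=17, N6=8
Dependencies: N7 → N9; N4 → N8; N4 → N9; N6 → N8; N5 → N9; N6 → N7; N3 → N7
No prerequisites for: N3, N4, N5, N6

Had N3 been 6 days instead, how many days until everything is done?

The binding path is N6→N7→N9 = 8+10+8 = 26; finish at 26 days.
N3 is off the critical path — its longest chain is 22 days, giving 4 of slack.
That remains the longest chain; total 26 days.

26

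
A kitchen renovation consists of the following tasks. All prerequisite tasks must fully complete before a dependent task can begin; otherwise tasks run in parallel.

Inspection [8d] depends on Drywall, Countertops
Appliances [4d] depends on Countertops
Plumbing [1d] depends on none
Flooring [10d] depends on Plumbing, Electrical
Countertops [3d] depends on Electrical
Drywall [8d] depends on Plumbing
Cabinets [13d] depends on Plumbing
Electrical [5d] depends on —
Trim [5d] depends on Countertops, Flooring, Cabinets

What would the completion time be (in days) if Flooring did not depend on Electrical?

19

With the dependency in place, Electrical→Flooring→Trim = 5+10+5 = 20 sets the finish at 20 days.
Without Electrical→Flooring, Flooring's earliest start moves from 5 to 1.
The longest chain is now Plumbing→Cabinets→Trim = 1+13+5 = 19, so the schedule takes 19 days.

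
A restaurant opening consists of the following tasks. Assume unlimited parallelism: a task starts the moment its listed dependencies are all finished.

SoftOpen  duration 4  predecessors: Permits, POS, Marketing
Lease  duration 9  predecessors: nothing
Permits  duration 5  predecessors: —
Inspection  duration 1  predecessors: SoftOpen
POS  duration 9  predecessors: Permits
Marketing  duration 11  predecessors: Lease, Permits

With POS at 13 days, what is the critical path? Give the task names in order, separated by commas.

Lease, Marketing, SoftOpen, Inspection

Actual critical path: Lease→Marketing→SoftOpen→Inspection = 9+11+4+1 = 25 ⇒ 25 days.
POS is off the critical path — its longest chain is 19 days, giving 6 of slack.
That remains the longest chain; total 25 days.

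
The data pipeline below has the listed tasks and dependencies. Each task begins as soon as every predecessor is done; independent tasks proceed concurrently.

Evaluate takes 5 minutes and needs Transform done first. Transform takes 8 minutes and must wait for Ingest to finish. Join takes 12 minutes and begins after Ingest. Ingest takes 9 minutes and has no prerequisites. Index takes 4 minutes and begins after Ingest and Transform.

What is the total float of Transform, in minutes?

The longest chain is Ingest→Transform→Evaluate = 9+8+5 = 22; overall finish 22 minutes.
Longest path through Transform: 22 minutes (earliest finish 17, latest finish 17).
Float = 22 − 22 = 0.

0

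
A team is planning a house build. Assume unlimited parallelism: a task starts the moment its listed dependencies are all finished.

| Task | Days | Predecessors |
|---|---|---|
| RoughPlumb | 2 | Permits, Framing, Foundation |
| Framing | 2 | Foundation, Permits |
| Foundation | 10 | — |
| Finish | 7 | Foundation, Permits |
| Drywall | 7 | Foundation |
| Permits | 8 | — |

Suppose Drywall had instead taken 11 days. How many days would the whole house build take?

21

The binding path is Foundation→Drywall = 10+7 = 17; finish at 17 days.
Since Drywall is critical, the +4 change carries straight to that chain (now 21 days).
That remains the longest chain; total 21 days.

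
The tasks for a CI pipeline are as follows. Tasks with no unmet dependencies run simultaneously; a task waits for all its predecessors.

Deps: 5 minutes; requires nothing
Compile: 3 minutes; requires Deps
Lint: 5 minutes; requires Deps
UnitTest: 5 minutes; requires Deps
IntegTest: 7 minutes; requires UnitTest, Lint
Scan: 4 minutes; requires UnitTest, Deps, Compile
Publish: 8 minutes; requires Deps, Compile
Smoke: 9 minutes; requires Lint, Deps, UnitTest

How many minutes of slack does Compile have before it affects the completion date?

The longest chain is Deps→Lint→Smoke = 5+5+9 = 19; overall finish 19 minutes.
The longest chain containing Compile totals 16 minutes.
Slack of Compile = 8 − 5 = 3 minutes.

3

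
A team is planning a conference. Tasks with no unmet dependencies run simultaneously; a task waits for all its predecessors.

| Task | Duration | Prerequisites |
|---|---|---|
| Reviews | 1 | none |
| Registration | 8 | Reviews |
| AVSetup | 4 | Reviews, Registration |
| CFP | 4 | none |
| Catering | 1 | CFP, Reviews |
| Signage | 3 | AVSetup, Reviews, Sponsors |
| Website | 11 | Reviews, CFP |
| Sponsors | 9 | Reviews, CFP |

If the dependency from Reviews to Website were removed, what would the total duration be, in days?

Original critical path: CFP→Sponsors→Signage = 4+9+3 = 16 ⇒ 16 days.
Dropping Reviews→Website doesn't change Website's earliest start (4); another predecessor still binds.
After: CFP→Sponsors→Signage = 4+9+3 = 16 → 16 days.

16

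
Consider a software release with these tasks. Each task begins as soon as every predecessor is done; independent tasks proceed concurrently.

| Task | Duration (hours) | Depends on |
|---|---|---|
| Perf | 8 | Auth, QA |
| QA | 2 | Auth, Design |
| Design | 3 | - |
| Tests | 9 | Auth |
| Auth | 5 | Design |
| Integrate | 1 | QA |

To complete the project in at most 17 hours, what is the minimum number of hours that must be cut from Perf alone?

1

Current finish: 18 hours; target: 17.
Perf is on every critical path, so each hour cut from Perf cuts the finish by one (this holds down to a finish of 17).
Need 18 − 17 = 1 hour off Perf → Perf becomes 7 hours, finish becomes 17.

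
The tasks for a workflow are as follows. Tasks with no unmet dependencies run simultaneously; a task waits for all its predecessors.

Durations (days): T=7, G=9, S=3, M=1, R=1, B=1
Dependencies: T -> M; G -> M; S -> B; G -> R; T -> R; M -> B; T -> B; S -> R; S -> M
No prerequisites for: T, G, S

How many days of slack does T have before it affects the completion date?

2

The longest chain is G→M→B = 9+1+1 = 11; overall finish 11 days.
The longest chain containing T totals 9 days.
So T can slip 9 − 7 = 2 days.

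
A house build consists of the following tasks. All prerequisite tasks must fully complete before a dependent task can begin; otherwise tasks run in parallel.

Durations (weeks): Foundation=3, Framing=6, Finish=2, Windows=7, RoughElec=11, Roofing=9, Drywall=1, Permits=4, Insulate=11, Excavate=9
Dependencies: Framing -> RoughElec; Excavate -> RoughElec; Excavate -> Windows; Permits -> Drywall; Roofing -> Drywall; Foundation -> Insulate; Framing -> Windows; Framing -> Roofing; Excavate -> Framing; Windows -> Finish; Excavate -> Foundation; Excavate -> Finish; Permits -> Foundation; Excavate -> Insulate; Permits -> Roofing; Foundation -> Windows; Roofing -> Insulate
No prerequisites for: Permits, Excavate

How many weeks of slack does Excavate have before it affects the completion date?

The longest chain is Excavate→Framing→Roofing→Insulate = 9+6+9+11 = 35; overall finish 35 weeks.
The longest chain containing Excavate totals 35 weeks.
Slack of Excavate = 0 − 0 = 0 weeks.

0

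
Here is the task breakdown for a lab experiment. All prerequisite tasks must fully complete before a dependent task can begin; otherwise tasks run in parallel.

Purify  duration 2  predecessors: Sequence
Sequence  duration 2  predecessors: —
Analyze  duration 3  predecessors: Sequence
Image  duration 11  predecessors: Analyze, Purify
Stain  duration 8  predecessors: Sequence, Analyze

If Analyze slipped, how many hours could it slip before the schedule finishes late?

0

Critical path: Sequence→Analyze→Image = 2+3+11 = 16, so the finish is 16 hours.
The longest chain containing Analyze totals 16 hours.
Float = 16 − 16 = 0.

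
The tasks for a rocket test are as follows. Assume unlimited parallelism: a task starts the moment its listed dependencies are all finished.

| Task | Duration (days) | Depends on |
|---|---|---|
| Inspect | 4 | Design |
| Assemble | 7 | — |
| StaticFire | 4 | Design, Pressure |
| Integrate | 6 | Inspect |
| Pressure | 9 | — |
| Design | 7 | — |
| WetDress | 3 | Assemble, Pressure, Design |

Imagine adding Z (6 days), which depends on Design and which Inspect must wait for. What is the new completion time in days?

23

Originally the rocket test takes 17 days.
With Z inserted, Inspect now waits for max(Design, Z).
New critical path: Design→Z→Inspect→Integrate = 7+6+4+6 = 23 ⇒ 23 days.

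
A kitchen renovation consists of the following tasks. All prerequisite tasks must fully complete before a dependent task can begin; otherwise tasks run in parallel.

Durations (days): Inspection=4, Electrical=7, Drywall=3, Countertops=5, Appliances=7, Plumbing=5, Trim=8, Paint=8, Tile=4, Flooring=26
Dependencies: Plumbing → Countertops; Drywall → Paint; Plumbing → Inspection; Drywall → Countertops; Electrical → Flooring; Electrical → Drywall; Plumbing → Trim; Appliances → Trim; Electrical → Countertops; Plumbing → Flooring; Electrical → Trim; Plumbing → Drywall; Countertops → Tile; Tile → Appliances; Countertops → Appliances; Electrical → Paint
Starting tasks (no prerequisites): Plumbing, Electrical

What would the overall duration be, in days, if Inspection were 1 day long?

Baseline: Electrical→Drywall→Countertops→Tile→Appliances→Trim = 7+3+5+4+7+8 = 34 → 34 days.
Inspection has 25 days of float (longest path through it is 9).
That remains the longest chain; total 34 days.

34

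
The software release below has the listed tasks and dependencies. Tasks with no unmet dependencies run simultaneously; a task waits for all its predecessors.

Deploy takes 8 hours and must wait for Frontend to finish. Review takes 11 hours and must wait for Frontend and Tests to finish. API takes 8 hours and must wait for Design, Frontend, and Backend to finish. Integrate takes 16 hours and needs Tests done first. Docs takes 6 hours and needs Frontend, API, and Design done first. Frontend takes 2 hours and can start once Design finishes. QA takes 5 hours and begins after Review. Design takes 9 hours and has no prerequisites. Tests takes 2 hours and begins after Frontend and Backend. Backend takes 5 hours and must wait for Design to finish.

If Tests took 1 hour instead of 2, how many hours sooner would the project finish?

1

Actual critical path: Design→Backend→Tests→Review→QA = 9+5+2+11+5 = 32 ⇒ 32 hours.
Tests is on the critical path; changing it to 1 makes that path 31 hours.
That remains the longest chain; total 31 hours.
Change in finish: 31 − 32 = -1 hours.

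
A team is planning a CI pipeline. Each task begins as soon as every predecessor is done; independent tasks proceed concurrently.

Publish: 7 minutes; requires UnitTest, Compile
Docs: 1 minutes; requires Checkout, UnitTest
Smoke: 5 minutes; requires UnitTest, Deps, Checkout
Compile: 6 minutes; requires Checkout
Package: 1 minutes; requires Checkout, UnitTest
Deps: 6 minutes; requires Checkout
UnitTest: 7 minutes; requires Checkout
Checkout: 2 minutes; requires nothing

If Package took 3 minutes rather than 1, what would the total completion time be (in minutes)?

As given, the longest chain is Checkout→UnitTest→Publish = 2+7+7 = 16, so the finish is 16 minutes.
Package is off the critical path — its longest chain is 10 minutes, giving 6 of slack.
That remains the longest chain; total 16 minutes.

16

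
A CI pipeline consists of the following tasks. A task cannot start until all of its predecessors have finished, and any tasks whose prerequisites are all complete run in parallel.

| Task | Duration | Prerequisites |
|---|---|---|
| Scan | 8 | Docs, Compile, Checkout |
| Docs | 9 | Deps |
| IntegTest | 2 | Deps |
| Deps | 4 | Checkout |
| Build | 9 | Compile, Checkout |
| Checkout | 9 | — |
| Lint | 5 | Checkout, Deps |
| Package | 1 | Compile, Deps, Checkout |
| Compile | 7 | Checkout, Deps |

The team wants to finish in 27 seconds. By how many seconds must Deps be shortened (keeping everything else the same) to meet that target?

3

Current finish: 30 seconds; target: 27.
Deps is on every critical path, so each second cut from Deps cuts the finish by one (this holds down to a finish of 27).
Need 30 − 27 = 3 seconds off Deps → Deps becomes 1 second, finish becomes 27.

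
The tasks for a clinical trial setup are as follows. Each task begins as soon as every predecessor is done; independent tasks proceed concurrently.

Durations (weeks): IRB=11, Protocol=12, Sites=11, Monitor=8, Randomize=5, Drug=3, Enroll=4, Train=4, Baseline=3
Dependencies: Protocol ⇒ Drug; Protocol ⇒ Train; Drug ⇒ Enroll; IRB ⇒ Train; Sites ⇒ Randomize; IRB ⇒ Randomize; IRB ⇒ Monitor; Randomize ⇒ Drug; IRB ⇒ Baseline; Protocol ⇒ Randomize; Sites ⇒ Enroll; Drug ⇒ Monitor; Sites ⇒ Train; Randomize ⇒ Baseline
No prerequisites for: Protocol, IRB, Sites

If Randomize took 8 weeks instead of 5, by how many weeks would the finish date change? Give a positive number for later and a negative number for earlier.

As given, the longest chain is Protocol→Randomize→Drug→Monitor = 12+5+3+8 = 28, so the finish is 28 weeks.
Randomize is on the critical path; changing it to 8 makes that path 31 weeks.
That remains the longest chain; total 31 weeks.
Change in finish: 31 − 28 = +3 weeks.

3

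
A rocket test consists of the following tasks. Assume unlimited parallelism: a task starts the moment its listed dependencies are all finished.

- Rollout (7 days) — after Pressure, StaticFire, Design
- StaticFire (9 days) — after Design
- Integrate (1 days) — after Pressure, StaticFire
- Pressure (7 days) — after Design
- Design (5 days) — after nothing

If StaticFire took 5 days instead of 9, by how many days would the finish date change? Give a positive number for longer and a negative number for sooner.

As given, the longest chain is Design→StaticFire→Rollout = 5+9+7 = 21, so the finish is 21 days.
StaticFire is on the critical path; changing it to 5 makes that path 17 days.
The binding chain switches to Design→Pressure→Rollout = 5+7+7 = 19; finish 19 days.
Change in finish: 19 − 21 = -2 days.

-2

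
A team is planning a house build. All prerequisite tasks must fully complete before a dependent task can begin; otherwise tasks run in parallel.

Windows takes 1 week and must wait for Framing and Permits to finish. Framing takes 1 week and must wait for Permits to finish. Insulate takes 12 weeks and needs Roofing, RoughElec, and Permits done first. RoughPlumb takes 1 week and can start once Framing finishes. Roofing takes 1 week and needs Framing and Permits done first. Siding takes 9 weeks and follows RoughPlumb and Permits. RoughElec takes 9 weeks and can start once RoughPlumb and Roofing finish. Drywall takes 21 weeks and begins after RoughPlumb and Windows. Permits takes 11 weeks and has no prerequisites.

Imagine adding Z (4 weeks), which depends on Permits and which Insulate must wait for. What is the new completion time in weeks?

Originally the project takes 34 weeks.
With Z inserted, Insulate now waits for max(Roofing, RoughElec, Permits, Z).
New critical path: Permits→Framing→Roofing→RoughElec→Insulate = 11+1+1+9+12 = 34 ⇒ 34 weeks.

34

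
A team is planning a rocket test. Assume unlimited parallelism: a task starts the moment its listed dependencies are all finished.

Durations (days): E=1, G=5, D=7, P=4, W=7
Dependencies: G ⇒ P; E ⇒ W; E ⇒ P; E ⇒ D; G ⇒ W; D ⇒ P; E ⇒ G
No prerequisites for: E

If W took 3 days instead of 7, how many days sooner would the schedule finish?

1

Baseline: E→G→W = 1+5+7 = 13 → 13 days.
W lies on that path, so at 3 days the path becomes 9 days.
New critical path: E→D→P = 1+7+4 = 12 ⇒ 12 days.
Change in finish: 12 − 13 = -1 days.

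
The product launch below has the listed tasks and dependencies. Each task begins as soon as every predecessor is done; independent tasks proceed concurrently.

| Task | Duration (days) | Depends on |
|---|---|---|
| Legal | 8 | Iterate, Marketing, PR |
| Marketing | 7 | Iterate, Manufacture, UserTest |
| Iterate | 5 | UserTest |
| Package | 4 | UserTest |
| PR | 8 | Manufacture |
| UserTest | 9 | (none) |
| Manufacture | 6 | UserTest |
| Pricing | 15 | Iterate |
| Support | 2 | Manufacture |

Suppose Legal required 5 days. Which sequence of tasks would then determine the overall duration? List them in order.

UserTest, Iterate, Pricing

Critical path before the change: UserTest→Manufacture→PR→Legal = 9+6+8+8 = 31 giving 31 days.
Since Legal is critical, the -3 change carries straight to that chain (now 28 days).
The binding chain switches to UserTest→Iterate→Pricing = 9+5+15 = 29; finish 29 days.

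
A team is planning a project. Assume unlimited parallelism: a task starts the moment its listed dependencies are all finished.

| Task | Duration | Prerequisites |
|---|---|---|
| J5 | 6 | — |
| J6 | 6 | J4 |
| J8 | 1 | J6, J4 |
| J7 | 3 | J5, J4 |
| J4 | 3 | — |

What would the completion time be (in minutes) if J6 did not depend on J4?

Before: longest chain J4→J6→J8 = 3+6+1 = 10, finish 10.
Without J4→J6, J6's earliest start moves from 3 to 0.
New critical path: J5→J7 = 6+3 = 9 ⇒ 9 minutes.

9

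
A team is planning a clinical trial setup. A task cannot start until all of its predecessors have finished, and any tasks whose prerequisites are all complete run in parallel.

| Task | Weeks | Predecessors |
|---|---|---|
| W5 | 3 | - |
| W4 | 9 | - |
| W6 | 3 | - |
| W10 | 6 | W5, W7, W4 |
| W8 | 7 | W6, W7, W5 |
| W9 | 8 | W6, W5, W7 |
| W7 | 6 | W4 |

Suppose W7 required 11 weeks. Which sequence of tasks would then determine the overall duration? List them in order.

W4, W7, W9

Baseline: W4→W7→W9 = 9+6+8 = 23 → 23 weeks.
Since W7 is critical, the +5 change carries straight to that chain (now 28 weeks).
That remains the longest chain; total 28 weeks.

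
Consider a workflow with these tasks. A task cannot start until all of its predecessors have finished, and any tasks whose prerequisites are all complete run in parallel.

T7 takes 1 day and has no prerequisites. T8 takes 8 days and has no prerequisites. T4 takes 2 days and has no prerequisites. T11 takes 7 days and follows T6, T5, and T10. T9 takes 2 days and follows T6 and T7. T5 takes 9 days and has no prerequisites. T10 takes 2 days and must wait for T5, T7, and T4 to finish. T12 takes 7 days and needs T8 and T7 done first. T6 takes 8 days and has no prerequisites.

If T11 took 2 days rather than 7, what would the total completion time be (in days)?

As given, the longest chain is T5→T10→T11 = 9+2+7 = 18, so the finish is 18 days.
Since T11 is critical, the -5 change carries straight to that chain (now 13 days).
New critical path: T8→T12 = 8+7 = 15 ⇒ 15 days.

15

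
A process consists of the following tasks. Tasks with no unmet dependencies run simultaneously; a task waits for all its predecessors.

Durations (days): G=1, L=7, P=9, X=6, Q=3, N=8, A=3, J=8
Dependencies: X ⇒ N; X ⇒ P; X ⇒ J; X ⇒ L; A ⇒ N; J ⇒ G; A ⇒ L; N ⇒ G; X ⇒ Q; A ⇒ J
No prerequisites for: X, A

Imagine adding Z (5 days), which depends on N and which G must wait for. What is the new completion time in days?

Originally the process takes 15 days.
With Z inserted, G now waits for max(N, J, Z).
New critical path: X→N→Z→G = 6+8+5+1 = 20 ⇒ 20 days.

20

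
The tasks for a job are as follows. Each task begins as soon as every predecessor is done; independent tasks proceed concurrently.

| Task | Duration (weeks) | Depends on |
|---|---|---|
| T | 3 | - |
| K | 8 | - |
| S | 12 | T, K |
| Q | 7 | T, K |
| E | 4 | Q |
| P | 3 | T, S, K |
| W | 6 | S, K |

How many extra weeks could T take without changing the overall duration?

5

Critical path: K→S→W = 8+12+6 = 26, so the finish is 26 weeks.
Longest path through T: 21 weeks (earliest finish 3, latest finish 8).
So T can slip 8 − 3 = 5 weeks.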